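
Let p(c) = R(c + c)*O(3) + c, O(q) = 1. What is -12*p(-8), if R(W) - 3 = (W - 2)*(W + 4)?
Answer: -2532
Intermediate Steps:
R(W) = 3 + (-2 + W)*(4 + W) (R(W) = 3 + (W - 2)*(W + 4) = 3 + (-2 + W)*(4 + W))
p(c) = -5 + 4*c² + 5*c (p(c) = (-5 + (c + c)² + 2*(c + c))*1 + c = (-5 + (2*c)² + 2*(2*c))*1 + c = (-5 + 4*c² + 4*c)*1 + c = (-5 + 4*c + 4*c²)*1 + c = (-5 + 4*c + 4*c²) + c = -5 + 4*c² + 5*c)
-12*p(-8) = -12*(-5 + 4*(-8)² + 5*(-8)) = -12*(-5 + 4*64 - 40) = -12*(-5 + 256 - 40) = -12*211 = -2532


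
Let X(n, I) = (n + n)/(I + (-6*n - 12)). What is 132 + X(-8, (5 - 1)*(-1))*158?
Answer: 53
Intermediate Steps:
X(n, I) = 2*n/(-12 + I - 6*n) (X(n, I) = (2*n)/(I + (-12 - 6*n)) = (2*n)/(-12 + I - 6*n) = 2*n/(-12 + I - 6*n))
132 + X(-8, (5 - 1)*(-1))*158 = 132 - 2*(-8)/(12 - (5 - 1)*(-1) + 6*(-8))*158 = 132 - 2*(-8)/(12 - 4*(-1) - 48)*158 = 132 - 2*(-8)/(12 - 1*(-4) - 48)*158 = 132 - 2*(-8)/(12 + 4 - 48)*158 = 132 - 2*(-8)/(-32)*158 = 132 - 2*(-8)*(-1/32)*158 = 132 - ½*158 = 132 - 79 = 53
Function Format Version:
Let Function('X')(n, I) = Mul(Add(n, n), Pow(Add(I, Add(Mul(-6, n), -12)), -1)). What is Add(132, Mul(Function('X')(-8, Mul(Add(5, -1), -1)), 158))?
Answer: 53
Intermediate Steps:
Function('X')(n, I) = Mul(2, n, Pow(Add(-12, I, Mul(-6, n)), -1)) (Function('X')(n, I) = Mul(Mul(2, n), Pow(Add(I, Add(-12, Mul(-6, n))), -1)) = Mul(Mul(2, n), Pow(Add(-12, I, Mul(-6, n)), -1)) = Mul(2, n, Pow(Add(-12, I, Mul(-6, n)), -1)))
Add(132, Mul(Function('X')(-8, Mul(Add(5, -1), -1)), 158)) = Add(132, Mul(Mul(-2, -8, Pow(Add(12, Mul(-1, Mul(Add(5, -1), -1)), Mul(6, -8)), -1)), 158)) = Add(132, Mul(Mul(-2, -8, Pow(Add(12, Mul(-1, Mul(4, -1)), -48), -1)), 158)) = Add(132, Mul(Mul(-2, -8, Pow(Add(12, Mul(-1, -4), -48), -1)), 158)) = Add(132, Mul(Mul(-2, -8, Pow(Add(12, 4, -48), -1)), 158)) = Add(132, Mul(Mul(-2, -8, Pow(-32, -1)), 158)) = Add(132, Mul(Mul(-2, -8, Rational(-1, 32)), 158)) = Add(132, Mul(Rational(-1, 2), 158)) = Add(132, -79) = 53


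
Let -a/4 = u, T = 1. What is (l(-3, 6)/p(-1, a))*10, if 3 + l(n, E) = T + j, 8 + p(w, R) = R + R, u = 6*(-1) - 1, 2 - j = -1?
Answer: 5/24 ≈ 0.20833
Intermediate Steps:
j = 3 (j = 2 - 1*(-1) = 2 + 1 = 3)
u = -7 (u = -6 - 1 = -7)
a = 28 (a = -4*(-7) = 28)
p(w, R) = -8 + 2*R (p(w, R) = -8 + (R + R) = -8 + 2*R)
l(n, E) = 1 (l(n, E) = -3 + (1 + 3) = -3 + 4 = 1)
(l(-3, 6)/p(-1, a))*10 = (1/(-8 + 2*28))*10 = (1/(-8 + 56))*10 = (1/48)*10 = 5/24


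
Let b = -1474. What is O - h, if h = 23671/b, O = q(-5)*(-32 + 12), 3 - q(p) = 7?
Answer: 141591/1474 ≈ 96.059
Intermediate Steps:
q(p) = -4 (q(p) = 3 - 1*7 = 3 - 7 = -4)
O = 80 (O = -4*(-32 + 12) = -4*(-20) = 80)
h = -23671/1474 (h = 23671/(-1474) = 23671*(-1/1474) = -23671/1474 ≈ -16.059)
O - h = 80 - 1*(-23671/1474) = 80 + 23671/1474 = 141591/1474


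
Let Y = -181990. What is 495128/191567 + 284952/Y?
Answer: 17760472468/17431639165 ≈ 1.0189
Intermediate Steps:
495128/191567 + 284952/Y = 495128/191567 + 284952/(-181990) = 495128*(1/191567) + 284952*(-1/181990) = 495128/191567 - 142476/90995 = 17760472468/17431639165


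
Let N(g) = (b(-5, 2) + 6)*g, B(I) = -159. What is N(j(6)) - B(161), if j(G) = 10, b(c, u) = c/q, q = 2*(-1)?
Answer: 244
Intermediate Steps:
q = -2
b(c, u) = -c/2 (b(c, u) = c/(-2) = c*(-½) = -c/2)
N(g) = 17*g/2 (N(g) = (-½*(-5) + 6)*g = (5/2 + 6)*g = 17*g/2)
N(j(6)) - B(161) = (17/2)*10 - 1*(-159) = 85 + 159 = 244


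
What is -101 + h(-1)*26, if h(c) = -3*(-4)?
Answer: 211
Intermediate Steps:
h(c) = 12
-101 + h(-1)*26 = -101 + 12*26 = -101 + 312 = 211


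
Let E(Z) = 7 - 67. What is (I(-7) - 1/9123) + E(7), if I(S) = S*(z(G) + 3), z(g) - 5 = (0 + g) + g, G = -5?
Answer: -419659/9123 ≈ -46.000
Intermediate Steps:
E(Z) = -60
z(g) = 5 + 2*g (z(g) = 5 + ((0 + g) + g) = 5 + (g + g) = 5 + 2*g)
I(S) = -2*S (I(S) = S*((5 + 2*(-5)) + 3) = S*((5 - 10) + 3) = S*(-5 + 3) = S*(-2) = -2*S)
(I(-7) - 1/9123) + E(7) = (-2*(-7) - 1/9123) - 60 = (14 - 1*1/9123) - 60 = (14 - 1/9123) - 60 = 127721/9123 - 60 = -419659/9123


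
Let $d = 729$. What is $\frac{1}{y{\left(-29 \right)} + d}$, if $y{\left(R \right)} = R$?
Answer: $\frac{1}{700} \approx 0.0014286$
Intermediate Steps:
$\frac{1}{y{\left(-29 \right)} + d} = \frac{1}{-29 + 729} = \frac{1}{700}$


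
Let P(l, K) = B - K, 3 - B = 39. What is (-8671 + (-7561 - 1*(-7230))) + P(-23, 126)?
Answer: -9164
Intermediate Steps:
B = -36 (B = 3 - 1*39 = 3 - 39 = -36)
P(l, K) = -36 - K
(-8671 + (-7561 - 1*(-7230))) + P(-23, 126) = (-8671 + (-7561 - 1*(-7230))) + (-36 - 1*126) = (-8671 + (-7561 + 7230)) + (-36 - 126) = (-8671 - 331) - 162 = -9002 - 162 = -9164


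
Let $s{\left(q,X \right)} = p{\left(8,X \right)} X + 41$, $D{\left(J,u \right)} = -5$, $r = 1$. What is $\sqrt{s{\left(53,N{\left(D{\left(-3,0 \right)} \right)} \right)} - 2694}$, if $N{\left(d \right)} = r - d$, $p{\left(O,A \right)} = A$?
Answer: $i \sqrt{2617} \approx 51.157 i$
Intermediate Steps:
$N{\left(d \right)} = 1 - d$
$s{\left(q,X \right)} = 41 + X^{2}$ ($s{\left(q,X \right)} = X X + 41 = X^{2} + 41 = 41 + X^{2}$)
$\sqrt{s{\left(53,N{\left(D{\left(-3,0 \right)} \right)} \right)} - 2694} = \sqrt{\left(41 + \left(1 - -5\right)^{2}\right) - 2694} = \sqrt{\left(41 + \left(1 + 5\right)^{2}\right) - 2694} = \sqrt{\left(41 + 6^{2}\right) - 2694} = \sqrt{\left(41 + 36\right) - 2694} = \sqrt{77 - 2694} = \sqrt{-2617} = i \sqrt{2617}$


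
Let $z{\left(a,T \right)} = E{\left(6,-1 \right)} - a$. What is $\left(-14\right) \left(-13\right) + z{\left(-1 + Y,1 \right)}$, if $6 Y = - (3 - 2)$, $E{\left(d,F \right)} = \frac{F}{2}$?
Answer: $\frac{548}{3} \approx 182.67$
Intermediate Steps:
$E{\left(d,F \right)} = \frac{F}{2}$ ($E{\left(d,F \right)} = F \frac{1}{2} = \frac{F}{2}$)
$Y = - \frac{1}{6}$ ($Y = \frac{\left(-1\right) \left(3 - 2\right)}{6} = \frac{\left(-1\right) 1}{6} = \frac{1}{6} \left(-1\right) = - \frac{1}{6} \approx -0.16667$)
$z{\left(a,T \right)} = - \frac{1}{2} - a$ ($z{\left(a,T \right)} = \frac{1}{2} \left(-1\right) - a = - \frac{1}{2} - a$)
$\left(-14\right) \left(-13\right) + z{\left(-1 + Y,1 \right)} = \left(-14\right) \left(-13\right) - - \frac{2}{3} = 182 - - \frac{2}{3} = 182 + \left(- \frac{1}{2} + \frac{7}{6}\right) = 182 + \frac{2}{3} = \frac{548}{3}$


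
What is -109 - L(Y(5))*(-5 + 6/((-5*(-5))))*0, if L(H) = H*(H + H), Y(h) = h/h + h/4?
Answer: -109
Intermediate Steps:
Y(h) = 1 + h/4 (Y(h) = 1 + h*(1/4) = 1 + h/4)
L(H) = 2*H**2 (L(H) = H*(2*H) = 2*H**2)
-109 - L(Y(5))*(-5 + 6/((-5*(-5))))*0 = -109 - 2*(1 + (1/4)*5)**2*(-5 + 6/((-5*(-5))))*0 = -109 - 2*(1 + 5/4)**2*(-5 + 6/25)*0 = -109 - 2*(9/4)**2*(-5 + 6*(1/25))*0 = -109 - 2*(81/16)*(-5 + 6/25)*0 = -109 - 81*(-119/25*0)/8 = -109 - 81*0/8 = -109 - 1*0 = -109 + 0 = -109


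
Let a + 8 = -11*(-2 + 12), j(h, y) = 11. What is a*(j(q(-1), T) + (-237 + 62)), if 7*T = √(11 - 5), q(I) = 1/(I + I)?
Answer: 19352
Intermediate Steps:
q(I) = 1/(2*I)
T = √6/7 (T = √(11 - 5)/7 = √6/7 ≈ 0.34993)
a = -118 (a = -8 - 11*(-2 + 12) = -8 - 11*10 = -8 - 110 = -118)
a*(j(q(-1), T) + (-237 + 62)) = -118*(11 + (-237 + 62)) = -118*(11 - 175) = -118*(-164) = 19352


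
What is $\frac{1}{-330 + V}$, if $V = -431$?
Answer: $- \frac{1}{761} \approx -0.0013141$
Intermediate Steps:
$\frac{1}{-330 + V} = \frac{1}{-330 - 431} = \frac{1}{-761} = - \frac{1}{761}$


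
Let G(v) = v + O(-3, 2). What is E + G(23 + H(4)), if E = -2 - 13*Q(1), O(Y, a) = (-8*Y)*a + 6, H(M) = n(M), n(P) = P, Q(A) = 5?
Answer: 14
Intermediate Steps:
H(M) = M
O(Y, a) = 6 - 8*Y*a (O(Y, a) = -8*Y*a + 6 = 6 - 8*Y*a)
E = -67 (E = -2 - 13*5 = -2 - 65 = -67)
G(v) = 54 + v (G(v) = v + (6 - 8*(-3)*2) = v + (6 + 48) = v + 54 = 54 + v)
E + G(23 + H(4)) = -67 + (54 + (23 + 4)) = -67 + (54 + 27) = -67 + 81 = 14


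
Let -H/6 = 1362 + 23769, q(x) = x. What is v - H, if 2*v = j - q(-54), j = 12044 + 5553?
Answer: 319223/2 ≈ 1.5961e+5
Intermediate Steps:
H = -150786 (H = -6*(1362 + 23769) = -6*25131 = -150786)
j = 17597
v = 17651/2 (v = (17597 - 1*(-54))/2 = (17597 + 54)/2 = (½)*17651 = 17651/2 ≈ 8825.5)
v - H = 17651/2 - 1*(-150786) = 17651/2 + 150786 = 319223/2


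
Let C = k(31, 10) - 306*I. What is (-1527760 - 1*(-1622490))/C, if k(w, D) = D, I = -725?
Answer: 9473/22186 ≈ 0.42698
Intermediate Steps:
C = 221860 (C = 10 - 306*(-725) = 10 + 221850 = 221860)
(-1527760 - 1*(-1622490))/C = (-1527760 - 1*(-1622490))/221860 = (-1527760 + 1622490)*(1/221860) = 94730*(1/221860) = 9473/22186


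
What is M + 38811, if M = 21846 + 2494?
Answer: 63151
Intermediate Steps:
M = 24340
M + 38811 = 24340 + 38811 = 63151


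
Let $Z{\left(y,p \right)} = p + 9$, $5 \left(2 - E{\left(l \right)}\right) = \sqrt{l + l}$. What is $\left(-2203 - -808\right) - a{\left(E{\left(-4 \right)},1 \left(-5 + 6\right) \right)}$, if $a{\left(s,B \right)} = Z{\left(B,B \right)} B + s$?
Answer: $-1407 + \frac{2 i \sqrt{2}}{5} \approx -1407.0 + 0.56569 i$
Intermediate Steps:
$E{\left(l \right)} = 2 - \frac{\sqrt{2} \sqrt{l}}{5}$ ($E{\left(l \right)} = 2 - \frac{\sqrt{l + l}}{5} = 2 - \frac{\sqrt{2 l}}{5} = 2 - \frac{\sqrt{2} \sqrt{l}}{5}$)
$Z{\left(y,p \right)} = 9 + p$
$a{\left(s,B \right)} = s + B \left(9 + B\right)$ ($a{\left(s,B \right)} = \left(9 + B\right) B + s = B \left(9 + B\right) + s = s + B \left(9 + B\right)$)
$\left(-2203 - -808\right) - a{\left(E{\left(-4 \right)},1 \left(-5 + 6\right) \right)} = \left(-2203 - -808\right) - \left(\left(2 - \frac{\sqrt{2} \sqrt{-4}}{5}\right) + 1 \left(-5 + 6\right) \left(9 + 1 \left(-5 + 6\right)\right)\right) = \left(-2203 + 808\right) - \left(\left(2 - \frac{\sqrt{2} \cdot 2 i}{5}\right) + 1 \cdot 1 \left(9 + 1 \cdot 1\right)\right) = -1395 - \left(\left(2 - \frac{2 i \sqrt{2}}{5}\right) + 1 \left(9 + 1\right)\right) = -1395 - \left(\left(2 - \frac{2 i \sqrt{2}}{5}\right) + 1 \cdot 10\right) = -1395 - \left(\left(2 - \frac{2 i \sqrt{2}}{5}\right) + 10\right) = -1395 - \left(12 - \frac{2 i \sqrt{2}}{5}\right) = -1407 + \frac{2 i \sqrt{2}}{5}$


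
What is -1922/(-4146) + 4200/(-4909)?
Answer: -3989051/10176357 ≈ -0.39199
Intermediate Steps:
-1922/(-4146) + 4200/(-4909) = -1922*(-1/4146) + 4200*(-1/4909) = 961/2073 - 4200/4909 = -3989051/10176357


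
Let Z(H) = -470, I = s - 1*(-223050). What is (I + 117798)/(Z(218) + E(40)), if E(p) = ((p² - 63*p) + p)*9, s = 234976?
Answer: -287912/4195 ≈ -68.632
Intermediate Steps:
I = 458026 (I = 234976 - 1*(-223050) = 234976 + 223050 = 458026)
E(p) = -558*p + 9*p² (E(p) = (p² - 62*p)*9 = -558*p + 9*p²)
(I + 117798)/(Z(218) + E(40)) = (458026 + 117798)/(-470 + 9*40*(-62 + 40)) = 575824/(-470 + 9*40*(-22)) = 575824/(-470 - 7920) = 575824/(-8390) = 575824*(-1/8390) = -287912/4195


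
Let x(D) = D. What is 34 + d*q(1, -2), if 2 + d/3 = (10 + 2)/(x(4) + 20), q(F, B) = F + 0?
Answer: 59/2 ≈ 29.500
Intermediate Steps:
q(F, B) = F
d = -9/2 (d = -6 + 3*((10 + 2)/(4 + 20)) = -6 + 3*(12/24) = -6 + 3*(12*(1/24)) = -6 + 3*(½) = -6 + 3/2 = -9/2 ≈ -4.5000)
34 + d*q(1, -2) = 34 - 9/2*1 = 34 - 9/2 = 59/2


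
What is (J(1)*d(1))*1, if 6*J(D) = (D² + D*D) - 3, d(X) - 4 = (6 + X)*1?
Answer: -11/6 ≈ -1.8333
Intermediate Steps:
d(X) = 10 + X (d(X) = 4 + (6 + X)*1 = 4 + (6 + X) = 10 + X)
J(D) = -½ + D²/3 (J(D) = ((D² + D*D) - 3)/6 = ((D² + D²) - 3)/6 = (2*D² - 3)/6 = (-3 + 2*D²)/6 = -½ + D²/3)
(J(1)*d(1))*1 = ((-½ + (⅓)*1²)*(10 + 1))*1 = ((-½ + (⅓)*1)*11)*1 = ((-½ + ⅓)*11)*1 = -⅙*11*1 = -11/6*1 = -11/6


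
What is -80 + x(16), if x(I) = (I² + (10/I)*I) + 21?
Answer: 207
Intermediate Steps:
x(I) = 31 + I² (x(I) = (I² + 10) + 21 = (10 + I²) + 21 = 31 + I²)
-80 + x(16) = -80 + (31 + 16²) = -80 + (31 + 256) = -80 + 287 = 207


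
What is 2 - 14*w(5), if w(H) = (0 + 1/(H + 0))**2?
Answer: 36/25 ≈ 1.4400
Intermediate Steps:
w(H) = H**(-2) (w(H) = (0 + 1/H)**2 = (1/H)**2 = H**(-2))
2 - 14*w(5) = 2 - 14/5**2 = 2 - 14*1/25 = 2 - 14/25 = 36/25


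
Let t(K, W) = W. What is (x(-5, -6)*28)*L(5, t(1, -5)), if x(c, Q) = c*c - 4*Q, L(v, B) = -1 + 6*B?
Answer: -42532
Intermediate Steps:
x(c, Q) = c**2 - 4*Q
(x(-5, -6)*28)*L(5, t(1, -5)) = (((-5)**2 - 4*(-6))*28)*(-1 + 6*(-5)) = ((25 + 24)*28)*(-1 - 30) = (49*28)*(-31) = 1372*(-31) = -42532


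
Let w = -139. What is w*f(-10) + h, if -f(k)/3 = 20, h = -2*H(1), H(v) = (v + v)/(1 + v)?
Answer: 8338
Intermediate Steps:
H(v) = 2*v/(1 + v) (H(v) = (2*v)/(1 + v) = 2*v/(1 + v))
h = -2 (h = -4/(1 + 1) = -4/2 = -2*1 = -2)
f(k) = -60 (f(k) = -3*20 = -60)
w*f(-10) + h = -139*(-60) - 2 = 8340 - 2 = 8338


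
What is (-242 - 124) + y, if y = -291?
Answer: -657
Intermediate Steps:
(-242 - 124) + y = (-242 - 124) - 291 = -366 - 291 = -657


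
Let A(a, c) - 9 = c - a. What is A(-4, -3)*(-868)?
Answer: -8680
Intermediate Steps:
A(a, c) = 9 + c - a (A(a, c) = 9 + (c - a) = 9 + c - a)
A(-4, -3)*(-868) = (9 - 3 - 1*(-4))*(-868) = (9 - 3 + 4)*(-868) = 10*(-868) = -8680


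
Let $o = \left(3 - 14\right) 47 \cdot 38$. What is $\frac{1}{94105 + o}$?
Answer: $\frac{1}{74459} \approx 1.343 \cdot 10^{-5}$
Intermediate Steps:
$o = -19646$ ($o = \left(-11\right) 47 \cdot 38 = \left(-517\right) 38 = -19646$)
$\frac{1}{94105 + o} = \frac{1}{94105 - 19646} = \frac{1}{74459}$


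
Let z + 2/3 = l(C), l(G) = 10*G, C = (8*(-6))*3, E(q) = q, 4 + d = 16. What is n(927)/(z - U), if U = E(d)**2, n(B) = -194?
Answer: 291/2377 ≈ 0.12242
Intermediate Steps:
d = 12 (d = -4 + 16 = 12)
C = -144 (C = -48*3 = -144)
U = 144 (U = 12**2 = 144)
z = -4322/3 (z = -2/3 + 10*(-144) = -2/3 - 1440 = -4322/3 ≈ -1440.7)
n(927)/(z - U) = -194/(-4322/3 - 1*144) = -194/(-4322/3 - 144) = -194/(-4754/3) = -194*(-3/4754) = 291/2377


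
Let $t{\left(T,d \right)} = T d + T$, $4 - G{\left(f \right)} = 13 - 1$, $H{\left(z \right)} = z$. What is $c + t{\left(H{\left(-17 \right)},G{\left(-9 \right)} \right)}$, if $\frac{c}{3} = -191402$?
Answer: $-574087$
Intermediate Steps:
$c = -574206$ ($c = 3 \left(-191402\right) = -574206$)
$G{\left(f \right)} = -8$ ($G{\left(f \right)} = 4 - \left(13 - 1\right) = 4 - 12 = -8$)
$t{\left(T,d \right)} = T + T d$
$c + t{\left(H{\left(-17 \right)},G{\left(-9 \right)} \right)} = -574206 - 17 \left(1 - 8\right) = -574206 - -119 = -574206 + 119 = -574087$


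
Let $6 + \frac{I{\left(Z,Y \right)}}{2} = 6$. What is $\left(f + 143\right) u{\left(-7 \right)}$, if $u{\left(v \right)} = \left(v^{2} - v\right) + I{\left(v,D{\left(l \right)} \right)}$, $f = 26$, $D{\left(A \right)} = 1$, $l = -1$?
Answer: $9464$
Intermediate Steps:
$I{\left(Z,Y \right)} = 0$ ($I{\left(Z,Y \right)} = -12 + 2 \cdot 6 = -12 + 12 = 0$)
$u{\left(v \right)} = v^{2} - v$ ($u{\left(v \right)} = \left(v^{2} - v\right) + 0 = v^{2} - v$)
$\left(f + 143\right) u{\left(-7 \right)} = \left(26 + 143\right) \left(- 7 \left(-1 - 7\right)\right) = 169 \left(\left(-7\right) \left(-8\right)\right) = 169 \cdot 56 = 9464$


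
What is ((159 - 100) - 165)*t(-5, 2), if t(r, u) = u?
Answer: -212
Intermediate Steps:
((159 - 100) - 165)*t(-5, 2) = ((159 - 100) - 165)*2 = (59 - 165)*2 = -106*2 = -212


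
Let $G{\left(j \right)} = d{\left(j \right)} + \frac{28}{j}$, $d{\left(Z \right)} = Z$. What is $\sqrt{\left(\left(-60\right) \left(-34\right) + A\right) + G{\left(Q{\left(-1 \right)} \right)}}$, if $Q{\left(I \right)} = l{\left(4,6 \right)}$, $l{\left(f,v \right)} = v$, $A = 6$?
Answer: $\frac{\sqrt{18510}}{3} \approx 45.35$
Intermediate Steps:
$Q{\left(I \right)} = 6$
$G{\left(j \right)} = j + \frac{28}{j}$
$\sqrt{\left(\left(-60\right) \left(-34\right) + A\right) + G{\left(Q{\left(-1 \right)} \right)}} = \sqrt{\left(\left(-60\right) \left(-34\right) + 6\right) + \left(6 + \frac{28}{6}\right)} = \sqrt{\left(2040 + 6\right) + \left(6 + 28 \cdot \frac{1}{6}\right)} = \sqrt{2046 + \left(6 + \frac{14}{3}\right)} = \sqrt{2046 + \frac{32}{3}} = \sqrt{\frac{6170}{3}} = \frac{\sqrt{18510}}{3}$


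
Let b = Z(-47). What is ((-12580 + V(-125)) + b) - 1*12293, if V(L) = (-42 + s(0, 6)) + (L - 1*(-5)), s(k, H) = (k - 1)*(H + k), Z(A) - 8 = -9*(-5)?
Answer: -24988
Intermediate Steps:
Z(A) = 53 (Z(A) = 8 - 9*(-5) = 8 + 45 = 53)
b = 53
s(k, H) = (-1 + k)*(H + k)
V(L) = -43 + L (V(L) = (-42 + (0**2 - 1*6 - 1*0 + 6*0)) + (L - 1*(-5)) = (-42 + (0 - 6 + 0 + 0)) + (L + 5) = (-42 - 6) + (5 + L) = -48 + (5 + L) = -43 + L)
((-12580 + V(-125)) + b) - 1*12293 = ((-12580 + (-43 - 125)) + 53) - 1*12293 = ((-12580 - 168) + 53) - 12293 = (-12748 + 53) - 12293 = -12695 - 12293 = -24988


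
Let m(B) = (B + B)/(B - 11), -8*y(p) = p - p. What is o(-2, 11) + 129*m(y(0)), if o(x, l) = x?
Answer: -2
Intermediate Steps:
y(p) = 0 (y(p) = -(p - p)/8 = -1/8*0 = 0)
m(B) = 2*B/(-11 + B) (m(B) = (2*B)/(-11 + B) = 2*B/(-11 + B))
o(-2, 11) + 129*m(y(0)) = -2 + 129*(2*0/(-11 + 0)) = -2 + 129*(2*0/(-11)) = -2 + 129*(2*0*(-1/11)) = -2 + 129*0 = -2 + 0 = -2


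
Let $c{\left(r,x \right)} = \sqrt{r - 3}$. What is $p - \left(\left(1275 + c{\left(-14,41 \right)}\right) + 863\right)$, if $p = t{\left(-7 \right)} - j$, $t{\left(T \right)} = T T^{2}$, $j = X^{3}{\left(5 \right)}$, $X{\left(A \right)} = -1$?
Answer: $-2480 - i \sqrt{17} \approx -2480.0 - 4.1231 i$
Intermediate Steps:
$j = -1$ ($j = \left(-1\right)^{3} = -1$)
$c{\left(r,x \right)} = \sqrt{-3 + r}$
$t{\left(T \right)} = T^{3}$
$p = -342$ ($p = \left(-7\right)^{3} - -1 = -343 + 1 = -342$)
$p - \left(\left(1275 + c{\left(-14,41 \right)}\right) + 863\right) = -342 - \left(\left(1275 + \sqrt{-3 - 14}\right) + 863\right) = -342 - \left(\left(1275 + \sqrt{-17}\right) + 863\right) = -342 - \left(\left(1275 + i \sqrt{17}\right) + 863\right) = -342 - \left(2138 + i \sqrt{17}\right) = -2480 - i \sqrt{17}$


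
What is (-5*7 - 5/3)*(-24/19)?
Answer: 880/19 ≈ 46.316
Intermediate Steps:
(-5*7 - 5/3)*(-24/19) = (-35 - 5*1/3)*(-24*1/19) = (-35 - 5/3)*(-24/19) = -110/3*(-24/19) = 880/19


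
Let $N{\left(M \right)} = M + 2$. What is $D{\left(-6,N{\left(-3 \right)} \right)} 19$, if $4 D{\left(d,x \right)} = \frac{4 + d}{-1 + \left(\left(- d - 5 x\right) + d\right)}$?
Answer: $- \frac{19}{8} \approx -2.375$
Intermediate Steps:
$N{\left(M \right)} = 2 + M$
$D{\left(d,x \right)} = \frac{4 + d}{4 \left(-1 - 5 x\right)}$ ($D{\left(d,x \right)} = \frac{\left(4 + d\right) \frac{1}{-1 + \left(\left(- d - 5 x\right) + d\right)}}{4} = \frac{\left(4 + d\right) \frac{1}{-1 - 5 x}}{4} = \frac{\frac{1}{-1 - 5 x} \left(4 + d\right)}{4} = \frac{4 + d}{4 \left(-1 - 5 x\right)}$)
$D{\left(-6,N{\left(-3 \right)} \right)} 19 = \frac{-4 - -6}{4 \left(1 + 5 \left(2 - 3\right)\right)} 19 = \frac{-4 + 6}{4 \left(1 + 5 \left(-1\right)\right)} 19 = \frac{1}{4} \frac{1}{1 - 5} \cdot 2 \cdot 19 = \frac{1}{4} \frac{1}{-4} \cdot 2 \cdot 19 = \frac{1}{4} \left(- \frac{1}{4}\right) 2 \cdot 19 = \left(- \frac{1}{8}\right) 19 = - \frac{19}{8}$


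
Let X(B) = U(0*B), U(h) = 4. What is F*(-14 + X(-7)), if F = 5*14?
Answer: -700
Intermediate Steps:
F = 70
X(B) = 4
F*(-14 + X(-7)) = 70*(-14 + 4) = 70*(-10) = -700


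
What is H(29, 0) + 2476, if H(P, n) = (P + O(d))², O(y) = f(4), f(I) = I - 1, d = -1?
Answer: 3500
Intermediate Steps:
f(I) = -1 + I
O(y) = 3 (O(y) = -1 + 4 = 3)
H(P, n) = (3 + P)² (H(P, n) = (P + 3)² = (3 + P)²)
H(29, 0) + 2476 = (3 + 29)² + 2476 = 32² + 2476 = 1024 + 2476 = 3500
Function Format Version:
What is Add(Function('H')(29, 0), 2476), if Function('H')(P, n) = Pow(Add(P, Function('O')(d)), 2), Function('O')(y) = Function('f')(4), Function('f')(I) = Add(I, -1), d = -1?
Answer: 3500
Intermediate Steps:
Function('f')(I) = Add(-1, I)
Function('O')(y) = 3 (Function('O')(y) = Add(-1, 4) = 3)
Function('H')(P, n) = Pow(Add(3, P), 2) (Function('H')(P, n) = Pow(Add(P, 3), 2) = Pow(Add(3, P), 2))
Add(Function('H')(29, 0), 2476) = Add(Pow(Add(3, 29), 2), 2476) = Add(Pow(32, 2), 2476) = Add(1024, 2476) = 3500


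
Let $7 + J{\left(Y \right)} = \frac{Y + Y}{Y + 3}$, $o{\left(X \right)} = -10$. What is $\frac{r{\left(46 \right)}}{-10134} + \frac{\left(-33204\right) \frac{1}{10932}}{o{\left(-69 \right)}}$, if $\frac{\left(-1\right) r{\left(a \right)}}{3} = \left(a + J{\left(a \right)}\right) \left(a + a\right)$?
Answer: $\frac{1068376867}{753952710} \approx 1.417$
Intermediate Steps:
$J{\left(Y \right)} = -7 + \frac{2 Y}{3 + Y}$ ($J{\left(Y \right)} = -7 + \frac{Y + Y}{Y + 3} = -7 + \frac{2 Y}{3 + Y}$)
$r{\left(a \right)} = - 6 a \left(a + \frac{-21 - 5 a}{3 + a}\right)$ ($r{\left(a \right)} = - 3 \left(a + \frac{-21 - 5 a}{3 + a}\right) \left(a + a\right) = - 3 \left(a + \frac{-21 - 5 a}{3 + a}\right) 2 a = - 3 \cdot 2 a \left(a + \frac{-21 - 5 a}{3 + a}\right) = - 6 a \left(a + \frac{-21 - 5 a}{3 + a}\right)$)
$\frac{r{\left(46 \right)}}{-10134} + \frac{\left(-33204\right) \frac{1}{10932}}{o{\left(-69 \right)}} = \frac{6 \cdot 46 \frac{1}{3 + 46} \left(21 - 46^{2} + 2 \cdot 46\right)}{-10134} + \frac{\left(-33204\right) \frac{1}{10932}}{-10} = 6 \cdot 46 \cdot \frac{1}{49} \left(21 - 2116 + 92\right) \left(- \frac{1}{10134}\right) + \left(-33204\right) \frac{1}{10932} \left(- \frac{1}{10}\right) = 6 \cdot 46 \cdot \frac{1}{49} \left(21 - 2116 + 92\right) \left(- \frac{1}{10134}\right) - - \frac{2767}{9110} = 6 \cdot 46 \cdot \frac{1}{49} \left(-2003\right) \left(- \frac{1}{10134}\right) + \frac{2767}{9110} = \left(- \frac{552828}{49}\right) \left(- \frac{1}{10134}\right) + \frac{2767}{9110} = \frac{92138}{82761} + \frac{2767}{9110} = \frac{1068376867}{753952710}$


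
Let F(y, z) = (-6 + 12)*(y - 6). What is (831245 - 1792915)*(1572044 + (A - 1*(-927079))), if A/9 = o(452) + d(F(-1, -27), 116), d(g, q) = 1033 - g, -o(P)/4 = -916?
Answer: -2444347802580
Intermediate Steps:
o(P) = 3664 (o(P) = -4*(-916) = 3664)
F(y, z) = -36 + 6*y (F(y, z) = 6*(-6 + y) = -36 + 6*y)
A = 42651 (A = 9*(3664 + (1033 - (-36 + 6*(-1)))) = 9*(3664 + (1033 - (-36 - 6))) = 9*(3664 + (1033 - 1*(-42))) = 9*(3664 + (1033 + 42)) = 9*(3664 + 1075) = 9*4739 = 42651)
(831245 - 1792915)*(1572044 + (A - 1*(-927079))) = (831245 - 1792915)*(1572044 + (42651 - 1*(-927079))) = -961670*(1572044 + (42651 + 927079)) = -961670*(1572044 + 969730) = -961670*2541774 = -2444347802580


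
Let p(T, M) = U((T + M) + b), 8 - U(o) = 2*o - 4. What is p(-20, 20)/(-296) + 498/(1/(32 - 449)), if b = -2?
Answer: -7683644/37 ≈ -2.0767e+5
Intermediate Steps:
U(o) = 12 - 2*o (U(o) = 8 - (2*o - 4) = 8 - (-4 + 2*o) = 8 + (4 - 2*o) = 12 - 2*o)
p(T, M) = 16 - 2*M - 2*T (p(T, M) = 12 - 2*((T + M) - 2) = 12 - 2*((M + T) - 2) = 12 - 2*(-2 + M + T) = 12 + (4 - 2*M - 2*T) = 16 - 2*M - 2*T)
p(-20, 20)/(-296) + 498/(1/(32 - 449)) = (16 - 2*20 - 2*(-20))/(-296) + 498/(1/(32 - 449)) = (16 - 40 + 40)*(-1/296) + 498/(1/(-417)) = 16*(-1/296) + 498/(-1/417) = -2/37 + 498*(-417) = -2/37 - 207666 = -7683644/37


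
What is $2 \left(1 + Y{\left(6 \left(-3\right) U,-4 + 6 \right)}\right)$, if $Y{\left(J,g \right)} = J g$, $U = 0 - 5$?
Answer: $362$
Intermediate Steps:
$U = -5$ ($U = 0 - 5 = -5$)
$2 \left(1 + Y{\left(6 \left(-3\right) U,-4 + 6 \right)}\right) = 2 \left(1 + 6 \left(-3\right) \left(-5\right) \left(-4 + 6\right)\right) = 2 \left(1 + \left(-18\right) \left(-5\right) 2\right) = 2 \left(1 + 90 \cdot 2\right) = 2 \left(1 + 180\right) = 2 \cdot 181 = 362$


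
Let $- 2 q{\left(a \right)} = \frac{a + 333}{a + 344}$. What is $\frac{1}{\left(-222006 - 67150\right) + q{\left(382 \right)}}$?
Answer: $- \frac{132}{38168657} \approx -3.4583 \cdot 10^{-6}$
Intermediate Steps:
$q{\left(a \right)} = - \frac{333 + a}{2 \left(344 + a\right)}$ ($q{\left(a \right)} = - \frac{\left(a + 333\right) \frac{1}{a + 344}}{2} = - \frac{\left(333 + a\right) \frac{1}{344 + a}}{2} = - \frac{\frac{1}{344 + a} \left(333 + a\right)}{2} = - \frac{333 + a}{2 \left(344 + a\right)}$)
$\frac{1}{\left(-222006 - 67150\right) + q{\left(382 \right)}} = \frac{1}{\left(-222006 - 67150\right) + \frac{-333 - 382}{2 \left(344 + 382\right)}} = \frac{1}{\left(-222006 - 67150\right) + \frac{-333 - 382}{2 \cdot 726}} = \frac{1}{-289156 + \frac{1}{2} \cdot \frac{1}{726} \left(-715\right)} = \frac{1}{-289156 - \frac{65}{132}} = \frac{1}{- \frac{38168657}{132}} = - \frac{132}{38168657}$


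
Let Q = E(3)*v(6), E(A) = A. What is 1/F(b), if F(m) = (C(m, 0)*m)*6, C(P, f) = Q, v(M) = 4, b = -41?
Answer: -1/2952 ≈ -0.00033875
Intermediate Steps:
Q = 12 (Q = 3*4 = 12)
C(P, f) = 12
F(m) = 72*m (F(m) = (12*m)*6 = 72*m)
1/F(b) = 1/(72*(-41)) = 1/(-2952) = -1/2952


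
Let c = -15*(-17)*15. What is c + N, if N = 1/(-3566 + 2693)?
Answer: 3339224/873 ≈ 3825.0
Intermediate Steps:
c = 3825 (c = 255*15 = 3825)
N = -1/873 (N = 1/(-873) = -1/873 ≈ -0.0011455)
c + N = 3825 - 1/873 = 3339224/873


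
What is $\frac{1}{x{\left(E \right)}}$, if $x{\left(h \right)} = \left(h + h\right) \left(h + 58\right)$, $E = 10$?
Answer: $\frac{1}{1360} \approx 0.00073529$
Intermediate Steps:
$x{\left(h \right)} = 2 h \left(58 + h\right)$
$\frac{1}{x{\left(E \right)}} = \frac{1}{2 \cdot 10 \left(58 + 10\right)} = \frac{1}{2 \cdot 10 \cdot 68} = \frac{1}{1360}$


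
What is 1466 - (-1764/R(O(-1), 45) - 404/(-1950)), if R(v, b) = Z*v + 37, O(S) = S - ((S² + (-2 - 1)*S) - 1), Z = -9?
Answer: 106047704/71175 ≈ 1490.0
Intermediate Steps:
O(S) = 1 - S² + 4*S (O(S) = S - ((S² - 3*S) - 1) = S - (-1 + S² - 3*S) = S + (1 - S² + 3*S) = 1 - S² + 4*S)
R(v, b) = 37 - 9*v (R(v, b) = -9*v + 37 = 37 - 9*v)
1466 - (-1764/R(O(-1), 45) - 404/(-1950)) = 1466 - (-1764/(37 - 9*(1 - 1*(-1)² + 4*(-1))) - 404/(-1950)) = 1466 - (-1764/(37 - 9*(1 - 1*1 - 4)) - 404*(-1/1950)) = 1466 - (-1764/(37 - 9*(1 - 1 - 4)) + 202/975) = 1466 - (-1764/(37 - 9*(-4)) + 202/975) = 1466 - (-1764/(37 + 36) + 202/975) = 1466 - (-1764/73 + 202/975) = 1466 - 1*(-1705154/71175) = 1466 + 1705154/71175 = 106047704/71175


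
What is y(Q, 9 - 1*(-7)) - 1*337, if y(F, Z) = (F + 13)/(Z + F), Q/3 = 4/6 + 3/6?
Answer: -4370/13 ≈ -336.15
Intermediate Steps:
Q = 7/2 (Q = 3*(4/6 + 3/6) = 3*(4*(⅙) + 3*(⅙)) = 3*(⅔ + ½) = 3*(7/6) = 7/2 ≈ 3.5000)
y(F, Z) = (13 + F)/(F + Z)
y(Q, 9 - 1*(-7)) - 1*337 = (13 + 7/2)/(7/2 + (9 - 1*(-7))) - 1*337 = (33/2)/(7/2 + (9 + 7)) - 337 = (33/2)/(7/2 + 16) - 337 = (33/2)/(39/2) - 337 = (2/39)*(33/2) - 337 = 11/13 - 337 = -4370/13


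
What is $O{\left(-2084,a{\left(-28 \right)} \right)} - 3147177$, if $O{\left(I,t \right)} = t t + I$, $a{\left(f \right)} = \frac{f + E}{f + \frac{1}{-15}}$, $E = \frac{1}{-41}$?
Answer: $- \frac{938297204877356}{297942121} \approx -3.1493 \cdot 10^{6}$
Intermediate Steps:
$E = - \frac{1}{41} \approx -0.02439$
$a{\left(f \right)} = \frac{- \frac{1}{41} + f}{- \frac{1}{15} + f}$ ($a{\left(f \right)} = \frac{f - \frac{1}{41}}{f + \frac{1}{-15}} = \frac{- \frac{1}{41} + f}{f - \frac{1}{15}} = \frac{- \frac{1}{41} + f}{- \frac{1}{15} + f}$)
$O{\left(I,t \right)} = I + t^{2}$ ($O{\left(I,t \right)} = t^{2} + I = I + t^{2}$)
$O{\left(-2084,a{\left(-28 \right)} \right)} - 3147177 = \left(-2084 + \left(\frac{15 \left(-1 + 41 \left(-28\right)\right)}{41 \left(-1 + 15 \left(-28\right)\right)}\right)^{2}\right) - 3147177 = \left(-2084 + \left(\frac{15 \left(-1 - 1148\right)}{41 \left(-1 - 420\right)}\right)^{2}\right) - 3147177 = \left(-2084 + \left(\frac{15}{41} \frac{1}{-421} \left(-1149\right)\right)^{2}\right) - 3147177 = \left(-2084 + \left(\frac{15}{41} \left(- \frac{1}{421}\right) \left(-1149\right)\right)^{2}\right) - 3147177 = \left(-2084 + \left(\frac{17235}{17261}\right)^{2}\right) - 3147177 = \left(-2084 + \frac{297045225}{297942121}\right) - 3147177 = - \frac{620614334939}{297942121} - 3147177 = - \frac{938297204877356}{297942121}$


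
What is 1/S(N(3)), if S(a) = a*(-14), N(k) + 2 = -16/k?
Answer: 3/308 ≈ 0.0097403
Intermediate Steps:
N(k) = -2 - 16/k
S(a) = -14*a
1/S(N(3)) = 1/(-14*(-2 - 16/3)) = 1/(-14*(-22/3)) = 1/(308/3) = 3/308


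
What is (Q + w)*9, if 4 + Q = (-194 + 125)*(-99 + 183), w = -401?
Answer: -55809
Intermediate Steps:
Q = -5800 (Q = -4 + (-194 + 125)*(-99 + 183) = -4 - 69*84 = -4 - 5796 = -5800)
(Q + w)*9 = (-5800 - 401)*9 = -6201*9 = -55809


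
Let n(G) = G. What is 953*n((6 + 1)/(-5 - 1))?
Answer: -6671/6 ≈ -1111.8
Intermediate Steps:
953*n((6 + 1)/(-5 - 1)) = 953*((6 + 1)/(-5 - 1)) = 953*(7/(-6)) = 953*(7*(-1/6)) = 953*(-7/6) = -6671/6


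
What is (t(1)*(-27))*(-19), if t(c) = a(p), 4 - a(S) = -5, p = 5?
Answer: 4617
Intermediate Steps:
a(S) = 9 (a(S) = 4 - 1*(-5) = 4 + 5 = 9)
t(c) = 9
(t(1)*(-27))*(-19) = (9*(-27))*(-19) = -243*(-19) = 4617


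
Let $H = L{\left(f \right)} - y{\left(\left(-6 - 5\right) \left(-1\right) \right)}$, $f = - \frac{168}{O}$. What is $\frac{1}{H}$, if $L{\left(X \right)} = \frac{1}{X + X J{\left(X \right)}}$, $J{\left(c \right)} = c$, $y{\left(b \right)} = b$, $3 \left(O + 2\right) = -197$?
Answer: $- \frac{7272}{79151} \approx -0.091875$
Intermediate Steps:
$O = - \frac{203}{3}$ ($O = -2 + \frac{1}{3} \left(-197\right) = -2 - \frac{197}{3} = - \frac{203}{3} \approx -67.667$)
$f = \frac{72}{29}$ ($f = - \frac{168}{- \frac{203}{3}} = \left(-168\right) \left(- \frac{3}{203}\right) = \frac{72}{29} \approx 2.4828$)
$L{\left(X \right)} = \frac{1}{X + X^{2}}$ ($L{\left(X \right)} = \frac{1}{X + X X} = \frac{1}{X + X^{2}}$)
$H = - \frac{79151}{7272}$ ($H = \frac{1}{\frac{72}{29} \left(1 + \frac{72}{29}\right)} - \left(-6 - 5\right) \left(-1\right) = \frac{29}{72 \cdot \frac{101}{29}} - \left(-11\right) \left(-1\right) = \frac{29}{72} \cdot \frac{29}{101} - 11 = \frac{841}{7272} - 11 = - \frac{79151}{7272} \approx -10.884$)
$\frac{1}{H} = \frac{1}{- \frac{79151}{7272}} = - \frac{7272}{79151}$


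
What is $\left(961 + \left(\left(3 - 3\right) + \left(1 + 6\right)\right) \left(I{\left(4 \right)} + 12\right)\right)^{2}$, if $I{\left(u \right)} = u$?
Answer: $1151329$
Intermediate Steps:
$\left(961 + \left(\left(3 - 3\right) + \left(1 + 6\right)\right) \left(I{\left(4 \right)} + 12\right)\right)^{2} = \left(961 + \left(\left(3 - 3\right) + \left(1 + 6\right)\right) \left(4 + 12\right)\right)^{2} = \left(961 + \left(0 + 7\right) 16\right)^{2} = \left(961 + 7 \cdot 16\right)^{2} = \left(961 + 112\right)^{2} = 1073^{2} = 1151329$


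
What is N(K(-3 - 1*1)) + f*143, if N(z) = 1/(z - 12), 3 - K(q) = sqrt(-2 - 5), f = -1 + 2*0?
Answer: (-143*sqrt(7) + 1288*I)/(sqrt(7) - 9*I) ≈ -143.1 + 0.030065*I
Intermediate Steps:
f = -1 (f = -1 + 0 = -1)
K(q) = 3 - I*sqrt(7) (K(q) = 3 - sqrt(-2 - 5) = 3 - sqrt(-7) = 3 - I*sqrt(7))
N(z) = 1/(-12 + z)
N(K(-3 - 1*1)) + f*143 = 1/(-12 + (3 - I*sqrt(7))) - 1*143 = 1/(-9 - I*sqrt(7)) - 143 = -143 + 1/(-9 - I*sqrt(7))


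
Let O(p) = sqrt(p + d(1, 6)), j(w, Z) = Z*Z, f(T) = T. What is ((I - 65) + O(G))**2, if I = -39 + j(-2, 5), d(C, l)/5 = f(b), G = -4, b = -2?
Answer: (79 - I*sqrt(14))**2 ≈ 6227.0 - 591.18*I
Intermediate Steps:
d(C, l) = -10 (d(C, l) = 5*(-2) = -10)
j(w, Z) = Z**2
I = -14 (I = -39 + 5**2 = -39 + 25 = -14)
O(p) = sqrt(-10 + p) (O(p) = sqrt(p - 10) = sqrt(-10 + p))
((I - 65) + O(G))**2 = ((-14 - 65) + sqrt(-10 - 4))**2 = (-79 + sqrt(-14))**2 = (-79 + I*sqrt(14))**2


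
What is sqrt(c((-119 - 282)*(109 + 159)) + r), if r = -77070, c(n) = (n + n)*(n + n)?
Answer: sqrt(46197407026) ≈ 2.1494e+5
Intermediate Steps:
c(n) = 4*n**2 (c(n) = (2*n)*(2*n) = 4*n**2)
sqrt(c((-119 - 282)*(109 + 159)) + r) = sqrt(4*((-119 - 282)*(109 + 159))**2 - 77070) = sqrt(4*(-401*268)**2 - 77070) = sqrt(4*(-107468)**2 - 77070) = sqrt(4*11549371024 - 77070) = sqrt(46197484096 - 77070) = sqrt(46197407026)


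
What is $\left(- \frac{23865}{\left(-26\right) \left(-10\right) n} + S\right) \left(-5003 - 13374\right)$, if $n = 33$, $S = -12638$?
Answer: $\frac{132875394679}{572} \approx 2.323 \cdot 10^{8}$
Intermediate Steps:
$\left(- \frac{23865}{\left(-26\right) \left(-10\right) n} + S\right) \left(-5003 - 13374\right) = \left(- \frac{23865}{\left(-26\right) \left(-10\right) 33} - 12638\right) \left(-5003 - 13374\right) = \left(- \frac{23865}{260 \cdot 33} - 12638\right) \left(-18377\right) = \left(- \frac{23865}{8580} - 12638\right) \left(-18377\right) = \left(\left(-23865\right) \frac{1}{8580} - 12638\right) \left(-18377\right) = \left(- \frac{1591}{572} - 12638\right) \left(-18377\right) = \left(- \frac{7230527}{572}\right) \left(-18377\right) = \frac{132875394679}{572}$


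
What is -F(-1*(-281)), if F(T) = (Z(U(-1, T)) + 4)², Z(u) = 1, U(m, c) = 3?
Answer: -25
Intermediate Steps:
F(T) = 25 (F(T) = (1 + 4)² = 5² = 25)
-F(-1*(-281)) = -1*25 = -25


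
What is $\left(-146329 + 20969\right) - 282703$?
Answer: $-408063$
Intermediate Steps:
$\left(-146329 + 20969\right) - 282703 = -125360 - 282703 = -408063$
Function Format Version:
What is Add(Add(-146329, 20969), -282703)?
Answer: -408063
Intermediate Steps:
Add(Add(-146329, 20969), -282703) = Add(-125360, -282703) = -408063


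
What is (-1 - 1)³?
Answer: -8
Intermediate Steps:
(-1 - 1)³ = (-2)³ = -8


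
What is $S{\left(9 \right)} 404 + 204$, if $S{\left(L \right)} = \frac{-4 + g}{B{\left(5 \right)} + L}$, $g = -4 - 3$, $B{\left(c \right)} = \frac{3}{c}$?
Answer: $- \frac{3107}{12} \approx -258.92$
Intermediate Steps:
$g = -7$ ($g = -4 - 3 = -7$)
$S{\left(L \right)} = - \frac{11}{\frac{3}{5} + L}$ ($S{\left(L \right)} = \frac{-4 - 7}{\frac{3}{5} + L} = - \frac{11}{3 \cdot \frac{1}{5} + L} = - \frac{11}{\frac{3}{5} + L}$)
$S{\left(9 \right)} 404 + 204 = - \frac{55}{3 + 5 \cdot 9} \cdot 404 + 204 = - \frac{55}{3 + 45} \cdot 404 + 204 = - \frac{55}{48} \cdot 404 + 204 = \left(-55\right) \frac{1}{48} \cdot 404 + 204 = \left(- \frac{55}{48}\right) 404 + 204 = - \frac{5555}{12} + 204 = - \frac{3107}{12}$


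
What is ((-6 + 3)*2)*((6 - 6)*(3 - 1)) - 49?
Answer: -49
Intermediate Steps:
((-6 + 3)*2)*((6 - 6)*(3 - 1)) - 49 = (-3*2)*(0*2) - 49 = -6*0 - 49 = 0 - 49 = -49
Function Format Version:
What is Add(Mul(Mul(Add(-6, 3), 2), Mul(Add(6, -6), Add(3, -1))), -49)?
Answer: -49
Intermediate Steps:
Add(Mul(Mul(Add(-6, 3), 2), Mul(Add(6, -6), Add(3, -1))), -49) = Add(Mul(Mul(-3, 2), Mul(0, 2)), -49) = Add(Mul(-6, 0), -49) = Add(0, -49) = -49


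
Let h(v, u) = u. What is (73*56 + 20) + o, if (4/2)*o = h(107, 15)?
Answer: 8231/2 ≈ 4115.5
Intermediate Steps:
o = 15/2 (o = (½)*15 = 15/2 ≈ 7.5000)
(73*56 + 20) + o = (73*56 + 20) + 15/2 = (4088 + 20) + 15/2 = 4108 + 15/2 = 8231/2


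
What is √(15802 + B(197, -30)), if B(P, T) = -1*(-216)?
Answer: √16018 ≈ 126.56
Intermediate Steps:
B(P, T) = 216
√(15802 + B(197, -30)) = √(15802 + 216) = √16018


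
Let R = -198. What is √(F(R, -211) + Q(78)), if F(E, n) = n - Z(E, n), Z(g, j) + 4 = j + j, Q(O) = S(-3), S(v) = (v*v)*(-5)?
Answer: √170 ≈ 13.038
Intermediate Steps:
S(v) = -5*v² (S(v) = v²*(-5) = -5*v²)
Q(O) = -45 (Q(O) = -5*(-3)² = -5*9 = -45)
Z(g, j) = -4 + 2*j (Z(g, j) = -4 + (j + j) = -4 + 2*j)
F(E, n) = 4 - n (F(E, n) = n - (-4 + 2*n) = n + (4 - 2*n) = 4 - n)
√(F(R, -211) + Q(78)) = √((4 - 1*(-211)) - 45) = √((4 + 211) - 45) = √(215 - 45) = √170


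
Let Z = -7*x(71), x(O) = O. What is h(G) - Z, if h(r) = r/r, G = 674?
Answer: 498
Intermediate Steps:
h(r) = 1
Z = -497 (Z = -7*71 = -497)
h(G) - Z = 1 - 1*(-497) = 1 + 497 = 498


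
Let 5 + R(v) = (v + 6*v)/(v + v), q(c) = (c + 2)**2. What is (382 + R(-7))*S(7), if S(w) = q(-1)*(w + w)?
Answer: 5327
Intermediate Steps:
q(c) = (2 + c)**2
R(v) = -3/2 (R(v) = -5 + (v + 6*v)/(v + v) = -5 + (7*v)/((2*v)) = -5 + (7*v)*(1/(2*v)) = -5 + 7/2 = -3/2)
S(w) = 2*w (S(w) = (2 - 1)**2*(w + w) = 1**2*(2*w) = 1*(2*w) = 2*w)
(382 + R(-7))*S(7) = (382 - 3/2)*(2*7) = (761/2)*14 = 5327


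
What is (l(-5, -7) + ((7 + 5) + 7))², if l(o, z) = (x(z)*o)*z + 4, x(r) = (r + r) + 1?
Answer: 186624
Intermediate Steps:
x(r) = 1 + 2*r (x(r) = 2*r + 1 = 1 + 2*r)
l(o, z) = 4 + o*z*(1 + 2*z) (l(o, z) = ((1 + 2*z)*o)*z + 4 = (o*(1 + 2*z))*z + 4 = o*z*(1 + 2*z) + 4 = 4 + o*z*(1 + 2*z))
(l(-5, -7) + ((7 + 5) + 7))² = ((4 - 5*(-7)*(1 + 2*(-7))) + ((7 + 5) + 7))² = ((4 - 5*(-7)*(1 - 14)) + (12 + 7))² = ((4 - 5*(-7)*(-13)) + 19)² = ((4 - 455) + 19)² = (-451 + 19)² = (-432)² = 186624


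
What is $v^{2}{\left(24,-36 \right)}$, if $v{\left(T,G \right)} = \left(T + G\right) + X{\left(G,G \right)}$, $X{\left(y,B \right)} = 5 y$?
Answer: $36864$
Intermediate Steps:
$v{\left(T,G \right)} = T + 6 G$ ($v{\left(T,G \right)} = \left(T + G\right) + 5 G = \left(G + T\right) + 5 G = T + 6 G$)
$v^{2}{\left(24,-36 \right)} = \left(24 + 6 \left(-36\right)\right)^{2} = \left(24 - 216\right)^{2} = \left(-192\right)^{2} = 36864$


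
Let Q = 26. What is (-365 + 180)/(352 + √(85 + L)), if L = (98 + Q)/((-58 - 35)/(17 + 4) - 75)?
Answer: -4525840/8605529 + 185*√1612122/17211058 ≈ -0.51227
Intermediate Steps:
L = -217/139 (L = (98 + 26)/((-58 - 35)/(17 + 4) - 75) = 124/(-93/21 - 75) = 124/(-93*1/21 - 75) = 124/(-31/7 - 75) = 124/(-556/7) = 124*(-7/556) = -217/139 ≈ -1.5612)
(-365 + 180)/(352 + √(85 + L)) = (-365 + 180)/(352 + √(85 - 217/139)) = -185/(352 + √(11598/139)) = -185/(352 + √1612122/139)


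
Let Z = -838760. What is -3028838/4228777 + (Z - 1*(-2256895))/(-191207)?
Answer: -6576111698361/808571763839 ≈ -8.1330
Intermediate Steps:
-3028838/4228777 + (Z - 1*(-2256895))/(-191207) = -3028838/4228777 + (-838760 - 1*(-2256895))/(-191207) = -3028838*1/4228777 + (-838760 + 2256895)*(-1/191207) = -3028838/4228777 + 1418135*(-1/191207) = -3028838/4228777 - 1418135/191207 = -6576111698361/808571763839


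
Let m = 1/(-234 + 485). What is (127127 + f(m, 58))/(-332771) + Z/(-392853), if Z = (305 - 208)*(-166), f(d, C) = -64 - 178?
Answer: -44488874263/130730085663 ≈ -0.34031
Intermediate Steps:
m = 1/251 ≈ 0.0039841
f(d, C) = -242
Z = -16102 (Z = 97*(-166) = -16102)
(127127 + f(m, 58))/(-332771) + Z/(-392853) = (127127 - 242)/(-332771) - 16102/(-392853) = 126885*(-1/332771) - 16102*(-1/392853) = -126885/332771 + 16102/392853 = -44488874263/130730085663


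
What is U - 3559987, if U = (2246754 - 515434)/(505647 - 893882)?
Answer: -276422656853/77647 ≈ -3.5600e+6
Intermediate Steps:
U = -346264/77647 (U = 1731320/(-388235) = 1731320*(-1/388235) = -346264/77647 ≈ -4.4595)
U - 3559987 = -346264/77647 - 3559987 = -276422656853/77647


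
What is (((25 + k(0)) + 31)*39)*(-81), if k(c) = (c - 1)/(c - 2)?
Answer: -356967/2 ≈ -1.7848e+5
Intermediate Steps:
k(c) = (-1 + c)/(-2 + c)
(((25 + k(0)) + 31)*39)*(-81) = (((25 + (-1 + 0)/(-2 + 0)) + 31)*39)*(-81) = (((25 - 1/(-2)) + 31)*39)*(-81) = (((25 - ½*(-1)) + 31)*39)*(-81) = (((25 + ½) + 31)*39)*(-81) = ((51/2 + 31)*39)*(-81) = ((113/2)*39)*(-81) = (4407/2)*(-81) = -356967/2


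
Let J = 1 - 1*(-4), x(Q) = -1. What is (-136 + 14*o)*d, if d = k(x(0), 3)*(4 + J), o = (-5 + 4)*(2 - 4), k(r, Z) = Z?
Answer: -2916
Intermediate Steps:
o = 2 (o = -1*(-2) = 2)
J = 5 (J = 1 + 4 = 5)
d = 27 (d = 3*(4 + 5) = 3*9 = 27)
(-136 + 14*o)*d = (-136 + 14*2)*27 = (-136 + 28)*27 = -108*27 = -2916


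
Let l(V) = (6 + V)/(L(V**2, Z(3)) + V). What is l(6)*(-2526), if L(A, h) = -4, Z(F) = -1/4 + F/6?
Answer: -15156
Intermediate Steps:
Z(F) = -1/4 + F/6 (Z(F) = -1*1/4 + F*(1/6) = -1/4 + F/6)
l(V) = (6 + V)/(-4 + V)
l(6)*(-2526) = ((6 + 6)/(-4 + 6))*(-2526) = (12/2)*(-2526) = ((1/2)*12)*(-2526) = 6*(-2526) = -15156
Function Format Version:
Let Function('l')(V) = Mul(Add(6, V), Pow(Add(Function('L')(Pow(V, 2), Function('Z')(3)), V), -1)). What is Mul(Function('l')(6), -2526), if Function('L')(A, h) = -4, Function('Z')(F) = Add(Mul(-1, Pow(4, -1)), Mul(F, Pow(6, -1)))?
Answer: -15156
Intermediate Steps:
Function('Z')(F) = Add(Rational(-1, 4), Mul(Rational(1, 6), F)) (Function('Z')(F) = Add(Mul(-1, Rational(1, 4)), Mul(F, Rational(1, 6))) = Add(Rational(-1, 4), Mul(Rational(1, 6), F)))
Function('l')(V) = Mul(Pow(Add(-4, V), -1), Add(6, V)) (Function('l')(V) = Mul(Add(6, V), Pow(Add(-4, V), -1)) = Mul(Pow(Add(-4, V), -1), Add(6, V)))
Mul(Function('l')(6), -2526) = Mul(Mul(Pow(Add(-4, 6), -1), Add(6, 6)), -2526) = Mul(Mul(Pow(2, -1), 12), -2526) = Mul(Mul(Rational(1, 2), 12), -2526) = Mul(6, -2526) = -15156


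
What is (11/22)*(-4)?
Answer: -2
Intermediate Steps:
(11/22)*(-4) = (11*(1/22))*(-4) = (½)*(-4) = -2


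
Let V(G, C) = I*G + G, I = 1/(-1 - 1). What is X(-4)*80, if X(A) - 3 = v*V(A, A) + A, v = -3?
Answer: 400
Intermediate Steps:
I = -1/2 (I = 1/(-2) = -1/2 ≈ -0.50000)
V(G, C) = G/2 (V(G, C) = -G/2 + G = G/2)
X(A) = 3 - A/2 (X(A) = 3 + (-3*A/2 + A) = 3 - A/2)
X(-4)*80 = (3 - 1/2*(-4))*80 = (3 + 2)*80 = 5*80 = 400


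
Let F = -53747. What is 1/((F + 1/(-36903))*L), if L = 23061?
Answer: -12301/15246592141354 ≈ -8.0680e-10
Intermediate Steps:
1/((F + 1/(-36903))*L) = 1/(-53747 + 1/(-36903)*23061) = (1/23061)/(-53747 - 1/36903) = (1/23061)/(-1983425542/36903) = -36903/1983425542*1/23061 = -12301/15246592141354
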